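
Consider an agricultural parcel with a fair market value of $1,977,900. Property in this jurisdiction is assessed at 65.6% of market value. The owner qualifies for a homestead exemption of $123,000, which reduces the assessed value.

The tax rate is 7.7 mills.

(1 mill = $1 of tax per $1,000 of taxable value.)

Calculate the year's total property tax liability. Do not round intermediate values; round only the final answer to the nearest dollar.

Assessed value = $1,977,900 × 0.656 = $1,297,502.4
Taxable value = $1,297,502.4 − $123,000 = $1,174,502.4
Tax = $1,174,502.4 × 0.0077 = $9,043.66848

$9,044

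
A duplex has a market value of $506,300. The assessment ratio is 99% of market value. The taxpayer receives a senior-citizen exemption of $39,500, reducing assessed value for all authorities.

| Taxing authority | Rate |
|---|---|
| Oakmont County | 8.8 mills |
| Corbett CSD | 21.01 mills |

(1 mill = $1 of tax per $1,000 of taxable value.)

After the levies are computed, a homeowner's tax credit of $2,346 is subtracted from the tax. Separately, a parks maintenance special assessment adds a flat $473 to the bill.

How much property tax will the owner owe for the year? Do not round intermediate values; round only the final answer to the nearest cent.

$11,891.38

Assessed value = $506,300 × 0.99 = $501,237
Taxable value = $501,237 − $39,500 = $461,737
Oakmont County: $461,737 × 0.0088 = $4,063.2856
Corbett CSD: $461,737 × 0.02101 = $9,701.09437
Levies subtotal = $13,764.37997
After credit = $13,764.37997 − $2,346 = $11,418.37997
Total = $11,418.37997 + $473 = $11,891.37997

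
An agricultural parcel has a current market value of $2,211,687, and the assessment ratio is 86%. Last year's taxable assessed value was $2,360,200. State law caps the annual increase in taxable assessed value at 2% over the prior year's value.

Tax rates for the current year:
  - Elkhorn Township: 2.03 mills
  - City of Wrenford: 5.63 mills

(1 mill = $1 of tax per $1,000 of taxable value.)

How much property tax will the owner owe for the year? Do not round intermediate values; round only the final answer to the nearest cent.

$14,569.71

Uncapped assessed value = $2,211,687 × 0.86 = $1,902,050.82
Cap limit = $2,360,200 × 1.02 = $2,407,404
Taxable assessed value = min($1,902,050.82, $2,407,404) = $1,902,050.82 (cap does not bind)
Elkhorn Township: $1,902,050.82 × 0.00203 = $3,861.1631646
City of Wrenford: $1,902,050.82 × 0.00563 = $10,708.5461166
Total = $14,569.7092812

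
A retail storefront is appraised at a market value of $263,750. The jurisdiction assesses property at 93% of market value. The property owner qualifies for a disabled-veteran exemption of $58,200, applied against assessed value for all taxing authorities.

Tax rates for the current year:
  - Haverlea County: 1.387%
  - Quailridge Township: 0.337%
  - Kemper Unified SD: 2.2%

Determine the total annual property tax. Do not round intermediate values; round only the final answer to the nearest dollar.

$7,341

Assessed value = $263,750 × 0.93 = $245,287.5
Taxable value = $245,287.5 − $58,200 = $187,087.5
Haverlea County: $187,087.5 × 0.01387 = $2,594.903625
Quailridge Township: $187,087.5 × 0.00337 = $630.484875
Kemper Unified SD: $187,087.5 × 0.022 = $4,115.925
Total = $2,594.903625 + $630.484875 + $4,115.925 = $7,341.3135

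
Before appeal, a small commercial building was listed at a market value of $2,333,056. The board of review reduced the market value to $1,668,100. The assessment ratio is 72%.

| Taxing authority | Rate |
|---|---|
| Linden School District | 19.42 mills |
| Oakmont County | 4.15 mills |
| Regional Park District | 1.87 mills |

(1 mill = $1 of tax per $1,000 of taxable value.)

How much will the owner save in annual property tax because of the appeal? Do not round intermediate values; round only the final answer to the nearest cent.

Old assessed value = $2,333,056 × 0.72 = $1,679,800.32
New assessed value = $1,668,100 × 0.72 = $1,201,032
Combined rate = 0.01942 + 0.00415 + 0.00187 = 0.02544
Old tax = $1,679,800.32 × 0.02544 = $42,734.1201408
New tax = $1,201,032 × 0.02544 = $30,554.25408
Reduction = $42,734.1201408 − $30,554.25408 = $12,179.8660608

$12,179.87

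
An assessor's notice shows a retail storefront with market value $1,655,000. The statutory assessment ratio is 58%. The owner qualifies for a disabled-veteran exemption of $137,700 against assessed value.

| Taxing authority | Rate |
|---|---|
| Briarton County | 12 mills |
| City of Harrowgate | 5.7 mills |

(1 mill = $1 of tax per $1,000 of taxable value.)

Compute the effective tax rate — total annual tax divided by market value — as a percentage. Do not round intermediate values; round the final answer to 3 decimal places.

0.879%

Assessed value = $1,655,000 × 0.58 = $959,900
Taxable value = $959,900 − $137,700 = $822,200
Briarton County: $822,200 × 0.012 = $9,866.4
City of Harrowgate: $822,200 × 0.0057 = $4,686.54
Total tax = $14,552.94
Effective rate = $14,552.94 ÷ $1,655,000 = 0.879% of market value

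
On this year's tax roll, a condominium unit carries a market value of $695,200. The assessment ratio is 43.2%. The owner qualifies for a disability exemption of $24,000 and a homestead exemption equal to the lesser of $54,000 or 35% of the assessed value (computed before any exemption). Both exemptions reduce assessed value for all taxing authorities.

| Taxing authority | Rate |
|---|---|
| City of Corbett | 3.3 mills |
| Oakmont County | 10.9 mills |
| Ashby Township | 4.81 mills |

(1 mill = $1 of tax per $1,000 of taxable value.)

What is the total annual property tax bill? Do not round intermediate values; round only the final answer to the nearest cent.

$4,226.42

Assessed value = $695,200 × 0.432 = $300,326.4
Homestead exemption = min($54,000, 35% × $300,326.4) = min($54,000, $105,114.24) = $54,000 (dollar cap binds)
Taxable value = $300,326.4 − $24,000 − $54,000 = $222,326.4
City of Corbett: $222,326.4 × 0.0033 = $733.67712
Oakmont County: $222,326.4 × 0.0109 = $2,423.35776
Ashby Township: $222,326.4 × 0.00481 = $1,069.389984
Total = $4,226.424864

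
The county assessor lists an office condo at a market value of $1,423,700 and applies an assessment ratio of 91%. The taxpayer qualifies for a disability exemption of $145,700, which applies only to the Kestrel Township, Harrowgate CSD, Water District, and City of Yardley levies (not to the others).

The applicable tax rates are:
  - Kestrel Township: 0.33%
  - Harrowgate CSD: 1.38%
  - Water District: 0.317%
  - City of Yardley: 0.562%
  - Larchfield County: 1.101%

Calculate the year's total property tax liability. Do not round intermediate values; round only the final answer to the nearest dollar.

$44,034

Assessed value = $1,423,700 × 0.91 = $1,295,567
Kestrel Township: ($1,295,567 − $145,700) × 0.0033 = $1,149,867 × 0.0033 = $3,794.5611
Harrowgate CSD: ($1,295,567 − $145,700) × 0.0138 = $1,149,867 × 0.0138 = $15,868.1646
Water District: ($1,295,567 − $145,700) × 0.00317 = $1,149,867 × 0.00317 = $3,645.07839
City of Yardley: ($1,295,567 − $145,700) × 0.00562 = $1,149,867 × 0.00562 = $6,462.25254
Larchfield County: $1,295,567 × 0.01101 = $14,264.19267
Total = $44,034.2493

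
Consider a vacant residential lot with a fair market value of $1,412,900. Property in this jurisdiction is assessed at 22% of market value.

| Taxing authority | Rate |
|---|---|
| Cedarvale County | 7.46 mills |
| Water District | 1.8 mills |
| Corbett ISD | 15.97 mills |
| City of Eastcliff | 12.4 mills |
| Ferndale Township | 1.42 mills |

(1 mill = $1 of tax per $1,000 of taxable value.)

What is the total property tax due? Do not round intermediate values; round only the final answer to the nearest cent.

$12,138.22

Assessed value = $1,412,900 × 0.22 = $310,838
Cedarvale County: $310,838 × 0.00746 = $2,318.85148
Water District: $310,838 × 0.0018 = $559.5084
Corbett ISD: $310,838 × 0.01597 = $4,964.08286
City of Eastcliff: $310,838 × 0.0124 = $3,854.3912
Ferndale Township: $310,838 × 0.00142 = $441.38996
Total = $2,318.85148 + $559.5084 + $4,964.08286 + $3,854.3912 + $441.38996 = $12,138.2239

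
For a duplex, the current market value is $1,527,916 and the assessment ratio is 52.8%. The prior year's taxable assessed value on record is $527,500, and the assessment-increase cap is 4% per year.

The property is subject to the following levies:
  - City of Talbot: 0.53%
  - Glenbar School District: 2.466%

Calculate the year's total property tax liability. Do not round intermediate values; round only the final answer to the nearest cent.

$16,436.06

Uncapped assessed value = $1,527,916 × 0.528 = $806,739.648
Cap limit = $527,500 × 1.04 = $548,600
Taxable assessed value = min($806,739.648, $548,600) = $548,600 (cap binds)
City of Talbot: $548,600 × 0.0053 = $2,907.58
Glenbar School District: $548,600 × 0.02466 = $13,528.476
Total = $16,436.056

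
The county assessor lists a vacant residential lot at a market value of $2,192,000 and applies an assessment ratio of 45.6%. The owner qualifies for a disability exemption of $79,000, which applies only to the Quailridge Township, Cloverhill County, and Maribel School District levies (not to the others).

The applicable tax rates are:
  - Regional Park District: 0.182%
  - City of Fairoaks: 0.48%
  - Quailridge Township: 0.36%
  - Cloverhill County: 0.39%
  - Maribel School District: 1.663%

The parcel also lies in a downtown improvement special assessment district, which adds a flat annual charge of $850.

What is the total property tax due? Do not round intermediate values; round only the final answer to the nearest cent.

$29,679.95

Assessed value = $2,192,000 × 0.456 = $999,552
Regional Park District: $999,552 × 0.00182 = $1,819.18464
City of Fairoaks: $999,552 × 0.0048 = $4,797.8496
Quailridge Township: ($999,552 − $79,000) × 0.0036 = $920,552 × 0.0036 = $3,313.9872
Cloverhill County: ($999,552 − $79,000) × 0.0039 = $920,552 × 0.0039 = $3,590.1528
Maribel School District: ($999,552 − $79,000) × 0.01663 = $920,552 × 0.01663 = $15,308.77976
Levies subtotal = $28,829.954
Total = $28,829.954 + $850 = $29,679.954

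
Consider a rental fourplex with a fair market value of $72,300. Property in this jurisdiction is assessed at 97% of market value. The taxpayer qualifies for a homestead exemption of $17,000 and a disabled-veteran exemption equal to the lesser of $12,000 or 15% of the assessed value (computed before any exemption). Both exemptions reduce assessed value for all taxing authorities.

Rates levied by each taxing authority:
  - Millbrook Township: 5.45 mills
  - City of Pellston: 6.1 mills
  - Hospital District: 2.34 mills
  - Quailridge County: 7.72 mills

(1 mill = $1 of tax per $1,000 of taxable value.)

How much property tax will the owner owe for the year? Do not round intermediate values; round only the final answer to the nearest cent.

$920.83

Assessed value = $72,300 × 0.97 = $70,131
Disabled-veteran exemption = min($12,000, 15% × $70,131) = min($12,000, $10,519.65) = $10,519.65 (percentage binds)
Taxable value = $70,131 − $17,000 − $10,519.65 = $42,611.35
Millbrook Township: $42,611.35 × 0.00545 = $232.2318575
City of Pellston: $42,611.35 × 0.0061 = $259.929235
Hospital District: $42,611.35 × 0.00234 = $99.710559
Quailridge County: $42,611.35 × 0.00772 = $328.959622
Total = $920.8312735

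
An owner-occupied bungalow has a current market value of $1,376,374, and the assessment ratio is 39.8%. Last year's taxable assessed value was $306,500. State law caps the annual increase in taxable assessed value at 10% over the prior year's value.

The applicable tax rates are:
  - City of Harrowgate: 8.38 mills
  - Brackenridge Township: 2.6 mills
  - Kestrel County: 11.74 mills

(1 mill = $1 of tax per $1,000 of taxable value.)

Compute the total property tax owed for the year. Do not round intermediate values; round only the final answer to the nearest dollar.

Uncapped assessed value = $1,376,374 × 0.398 = $547,796.852
Cap limit = $306,500 × 1.1 = $337,150
Taxable assessed value = min($547,796.852, $337,150) = $337,150 (cap binds)
City of Harrowgate: $337,150 × 0.00838 = $2,825.317
Brackenridge Township: $337,150 × 0.0026 = $876.59
Kestrel County: $337,150 × 0.01174 = $3,958.141
Total = $7,660.048

$7,660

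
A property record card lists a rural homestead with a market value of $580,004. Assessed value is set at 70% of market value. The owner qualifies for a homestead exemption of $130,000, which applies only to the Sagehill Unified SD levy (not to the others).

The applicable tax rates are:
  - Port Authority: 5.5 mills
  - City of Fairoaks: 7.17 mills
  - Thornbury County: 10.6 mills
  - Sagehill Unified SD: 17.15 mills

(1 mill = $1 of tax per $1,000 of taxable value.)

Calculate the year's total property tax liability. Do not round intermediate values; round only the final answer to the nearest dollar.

$14,181

Assessed value = $580,004 × 0.7 = $406,002.8
Port Authority: $406,002.8 × 0.0055 = $2,233.0154
City of Fairoaks: $406,002.8 × 0.00717 = $2,911.040076
Thornbury County: $406,002.8 × 0.0106 = $4,303.62968
Sagehill Unified SD: ($406,002.8 − $130,000) × 0.01715 = $276,002.8 × 0.01715 = $4,733.44802
Total = $14,181.133176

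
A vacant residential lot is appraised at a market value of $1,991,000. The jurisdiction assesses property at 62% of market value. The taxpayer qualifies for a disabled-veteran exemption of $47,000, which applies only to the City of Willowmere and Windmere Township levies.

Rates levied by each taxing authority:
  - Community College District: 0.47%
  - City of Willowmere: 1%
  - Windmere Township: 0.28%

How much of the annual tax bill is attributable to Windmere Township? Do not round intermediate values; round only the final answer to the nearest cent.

Assessed value = $1,991,000 × 0.62 = $1,234,420
Windmere Township taxable value = $1,234,420 − $47,000 = $1,187,420
Windmere Township levy = $1,187,420 × 0.0028 = $3,324.776

$3,324.78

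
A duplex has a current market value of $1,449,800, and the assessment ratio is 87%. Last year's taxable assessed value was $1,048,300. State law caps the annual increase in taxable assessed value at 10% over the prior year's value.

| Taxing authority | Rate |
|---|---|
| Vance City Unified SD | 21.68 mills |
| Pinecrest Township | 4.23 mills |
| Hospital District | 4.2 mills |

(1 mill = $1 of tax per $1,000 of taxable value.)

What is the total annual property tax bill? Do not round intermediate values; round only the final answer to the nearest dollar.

Uncapped assessed value = $1,449,800 × 0.87 = $1,261,326
Cap limit = $1,048,300 × 1.1 = $1,153,130
Taxable assessed value = min($1,261,326, $1,153,130) = $1,153,130 (cap binds)
Vance City Unified SD: $1,153,130 × 0.02168 = $24,999.8584
Pinecrest Township: $1,153,130 × 0.00423 = $4,877.7399
Hospital District: $1,153,130 × 0.0042 = $4,843.146
Total = $34,720.7443

$34,721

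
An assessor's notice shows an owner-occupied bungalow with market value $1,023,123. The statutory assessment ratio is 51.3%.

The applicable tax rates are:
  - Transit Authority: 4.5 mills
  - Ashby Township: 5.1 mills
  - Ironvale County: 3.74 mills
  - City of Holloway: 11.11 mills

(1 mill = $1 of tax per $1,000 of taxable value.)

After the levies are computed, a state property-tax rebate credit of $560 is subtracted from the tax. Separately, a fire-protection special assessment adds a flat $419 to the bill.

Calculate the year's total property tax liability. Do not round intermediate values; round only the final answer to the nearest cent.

$12,691.88

Assessed value = $1,023,123 × 0.513 = $524,862.099
Transit Authority: $524,862.099 × 0.0045 = $2,361.8794455
Ashby Township: $524,862.099 × 0.0051 = $2,676.7967049
Ironvale County: $524,862.099 × 0.00374 = $1,962.98425026
City of Holloway: $524,862.099 × 0.01111 = $5,831.21791989
Levies subtotal = $12,832.87832055
After credit = $12,832.87832055 − $560 = $12,272.87832055
Total = $12,272.87832055 + $419 = $12,691.87832055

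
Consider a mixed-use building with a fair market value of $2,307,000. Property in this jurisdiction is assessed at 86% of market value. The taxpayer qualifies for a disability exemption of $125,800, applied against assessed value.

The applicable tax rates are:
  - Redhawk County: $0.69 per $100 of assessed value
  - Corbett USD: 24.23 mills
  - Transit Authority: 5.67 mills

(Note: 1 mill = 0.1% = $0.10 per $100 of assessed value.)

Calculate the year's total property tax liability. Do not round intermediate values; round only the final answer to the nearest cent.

$68,382.50

Assessed value = $2,307,000 × 0.86 = $1,984,020
Taxable value = $1,984,020 − $125,800 = $1,858,220
Redhawk County: $1,858,220 × 0.0069 = $12,821.718
Corbett USD: $1,858,220 × 0.02423 = $45,024.6706
Transit Authority: $1,858,220 × 0.00567 = $10,536.1074
Total = $68,382.496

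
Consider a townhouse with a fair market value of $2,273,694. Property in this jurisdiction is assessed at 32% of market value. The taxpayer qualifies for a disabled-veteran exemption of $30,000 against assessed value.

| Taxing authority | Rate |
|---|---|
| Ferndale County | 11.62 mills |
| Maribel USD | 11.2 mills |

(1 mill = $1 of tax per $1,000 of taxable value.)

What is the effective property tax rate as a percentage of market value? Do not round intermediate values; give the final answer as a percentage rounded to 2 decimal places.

Assessed value = $2,273,694 × 0.32 = $727,582.08
Taxable value = $727,582.08 − $30,000 = $697,582.08
Ferndale County: $697,582.08 × 0.01162 = $8,105.9037696
Maribel USD: $697,582.08 × 0.0112 = $7,812.919296
Total tax = $15,918.8230656
Effective rate = $15,918.8230656 ÷ $2,273,694 = 0.70% of market value

0.70%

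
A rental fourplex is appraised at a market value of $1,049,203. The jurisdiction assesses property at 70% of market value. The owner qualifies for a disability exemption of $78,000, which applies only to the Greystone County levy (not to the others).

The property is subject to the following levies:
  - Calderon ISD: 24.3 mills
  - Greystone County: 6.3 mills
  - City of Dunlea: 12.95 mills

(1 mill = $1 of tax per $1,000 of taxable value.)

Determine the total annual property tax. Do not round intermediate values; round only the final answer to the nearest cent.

$31,493.55

Assessed value = $1,049,203 × 0.7 = $734,442.1
Calderon ISD: $734,442.1 × 0.0243 = $17,846.94303
Greystone County: ($734,442.1 − $78,000) × 0.0063 = $656,442.1 × 0.0063 = $4,135.58523
City of Dunlea: $734,442.1 × 0.01295 = $9,511.025195
Total = $31,493.553455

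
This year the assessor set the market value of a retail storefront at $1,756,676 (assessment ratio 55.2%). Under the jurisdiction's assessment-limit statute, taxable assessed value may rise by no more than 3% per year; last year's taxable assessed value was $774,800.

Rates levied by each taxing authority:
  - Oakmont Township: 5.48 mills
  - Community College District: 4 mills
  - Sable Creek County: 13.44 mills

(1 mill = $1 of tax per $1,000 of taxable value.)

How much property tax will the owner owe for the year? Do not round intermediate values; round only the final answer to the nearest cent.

$18,291.17

Uncapped assessed value = $1,756,676 × 0.552 = $969,685.152
Cap limit = $774,800 × 1.03 = $798,044
Taxable assessed value = min($969,685.152, $798,044) = $798,044 (cap binds)
Oakmont Township: $798,044 × 0.00548 = $4,373.28112
Community College District: $798,044 × 0.004 = $3,192.176
Sable Creek County: $798,044 × 0.01344 = $10,725.71136
Total = $18,291.16848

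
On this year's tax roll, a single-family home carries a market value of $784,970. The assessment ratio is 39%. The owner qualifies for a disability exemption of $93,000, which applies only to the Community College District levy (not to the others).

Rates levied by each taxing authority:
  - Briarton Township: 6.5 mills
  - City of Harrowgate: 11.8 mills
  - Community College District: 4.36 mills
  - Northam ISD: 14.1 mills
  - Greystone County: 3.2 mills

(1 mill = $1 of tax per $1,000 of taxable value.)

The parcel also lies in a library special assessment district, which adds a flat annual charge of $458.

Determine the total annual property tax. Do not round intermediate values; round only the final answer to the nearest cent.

$12,285.81

Assessed value = $784,970 × 0.39 = $306,138.3
Briarton Township: $306,138.3 × 0.0065 = $1,989.89895
City of Harrowgate: $306,138.3 × 0.0118 = $3,612.43194
Community College District: ($306,138.3 − $93,000) × 0.00436 = $213,138.3 × 0.00436 = $929.282988
Northam ISD: $306,138.3 × 0.0141 = $4,316.55003
Greystone County: $306,138.3 × 0.0032 = $979.64256
Levies subtotal = $11,827.806468
Total = $11,827.806468 + $458 = $12,285.806468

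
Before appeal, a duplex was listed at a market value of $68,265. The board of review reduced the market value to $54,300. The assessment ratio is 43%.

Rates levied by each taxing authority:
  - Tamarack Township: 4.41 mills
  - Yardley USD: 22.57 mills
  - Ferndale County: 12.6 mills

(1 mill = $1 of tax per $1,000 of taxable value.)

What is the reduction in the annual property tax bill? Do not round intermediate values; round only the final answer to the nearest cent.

Old assessed value = $68,265 × 0.43 = $29,353.95
New assessed value = $54,300 × 0.43 = $23,349
Combined rate = 0.00441 + 0.02257 + 0.0126 = 0.03958
Old tax = $29,353.95 × 0.03958 = $1,161.829341
New tax = $23,349 × 0.03958 = $924.15342
Reduction = $1,161.829341 − $924.15342 = $237.675921

$237.68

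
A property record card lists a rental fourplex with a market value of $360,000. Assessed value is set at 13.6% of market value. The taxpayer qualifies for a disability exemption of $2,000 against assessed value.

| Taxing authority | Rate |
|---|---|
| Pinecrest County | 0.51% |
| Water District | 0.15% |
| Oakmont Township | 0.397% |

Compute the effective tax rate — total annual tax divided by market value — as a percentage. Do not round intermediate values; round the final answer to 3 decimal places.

Assessed value = $360,000 × 0.136 = $48,960
Taxable value = $48,960 − $2,000 = $46,960
Pinecrest County: $46,960 × 0.0051 = $239.496
Water District: $46,960 × 0.0015 = $70.44
Oakmont Township: $46,960 × 0.00397 = $186.4312
Total tax = $496.3672
Effective rate = $496.3672 ÷ $360,000 = 0.138% of market value

0.138%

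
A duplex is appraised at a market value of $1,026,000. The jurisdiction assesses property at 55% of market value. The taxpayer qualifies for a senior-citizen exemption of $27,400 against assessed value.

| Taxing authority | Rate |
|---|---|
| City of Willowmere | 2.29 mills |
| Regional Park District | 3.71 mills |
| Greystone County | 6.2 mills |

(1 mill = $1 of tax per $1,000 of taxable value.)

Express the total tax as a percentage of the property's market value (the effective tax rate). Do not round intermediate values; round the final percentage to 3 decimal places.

Assessed value = $1,026,000 × 0.55 = $564,300
Taxable value = $564,300 − $27,400 = $536,900
City of Willowmere: $536,900 × 0.00229 = $1,229.501
Regional Park District: $536,900 × 0.00371 = $1,991.899
Greystone County: $536,900 × 0.0062 = $3,328.78
Total tax = $6,550.18
Effective rate = $6,550.18 ÷ $1,026,000 = 0.638% of market value

0.638%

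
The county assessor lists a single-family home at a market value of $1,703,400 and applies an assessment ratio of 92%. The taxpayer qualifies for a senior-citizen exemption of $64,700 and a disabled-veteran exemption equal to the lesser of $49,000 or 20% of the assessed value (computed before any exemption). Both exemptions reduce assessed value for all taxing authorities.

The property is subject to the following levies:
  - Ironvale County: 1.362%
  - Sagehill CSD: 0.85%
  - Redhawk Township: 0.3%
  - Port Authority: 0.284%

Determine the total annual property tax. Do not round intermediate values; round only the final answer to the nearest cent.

Assessed value = $1,703,400 × 0.92 = $1,567,128
Disabled-veteran exemption = min($49,000, 20% × $1,567,128) = min($49,000, $313,425.6) = $49,000 (dollar cap binds)
Taxable value = $1,567,128 − $64,700 − $49,000 = $1,453,428
Ironvale County: $1,453,428 × 0.01362 = $19,795.68936
Sagehill CSD: $1,453,428 × 0.0085 = $12,354.138
Redhawk Township: $1,453,428 × 0.003 = $4,360.284
Port Authority: $1,453,428 × 0.00284 = $4,127.73552
Total = $40,637.84688

$40,637.85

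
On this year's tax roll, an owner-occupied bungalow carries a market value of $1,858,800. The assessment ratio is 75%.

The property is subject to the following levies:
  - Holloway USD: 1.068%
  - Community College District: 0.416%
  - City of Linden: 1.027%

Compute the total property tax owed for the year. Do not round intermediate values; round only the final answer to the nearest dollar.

$35,006

Assessed value = $1,858,800 × 0.75 = $1,394,100
Holloway USD: $1,394,100 × 0.01068 = $14,888.988
Community College District: $1,394,100 × 0.00416 = $5,799.456
City of Linden: $1,394,100 × 0.01027 = $14,317.407
Total = $14,888.988 + $5,799.456 + $14,317.407 = $35,005.851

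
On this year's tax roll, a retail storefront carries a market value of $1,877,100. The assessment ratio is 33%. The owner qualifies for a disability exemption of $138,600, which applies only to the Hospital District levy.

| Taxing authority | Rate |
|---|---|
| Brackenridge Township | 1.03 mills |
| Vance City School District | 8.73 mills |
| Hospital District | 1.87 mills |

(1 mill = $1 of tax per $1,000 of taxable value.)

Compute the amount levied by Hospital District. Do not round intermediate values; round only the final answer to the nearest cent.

Assessed value = $1,877,100 × 0.33 = $619,443
Hospital District taxable value = $619,443 − $138,600 = $480,843
Hospital District levy = $480,843 × 0.00187 = $899.17641

$899.18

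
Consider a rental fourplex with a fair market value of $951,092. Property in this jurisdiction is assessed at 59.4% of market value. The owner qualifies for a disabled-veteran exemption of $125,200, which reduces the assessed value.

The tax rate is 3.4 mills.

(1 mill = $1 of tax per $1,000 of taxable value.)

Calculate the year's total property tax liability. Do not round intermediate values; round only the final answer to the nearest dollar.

Assessed value = $951,092 × 0.594 = $564,948.648
Taxable value = $564,948.648 − $125,200 = $439,748.648
Tax = $439,748.648 × 0.0034 = $1,495.1454032

$1,495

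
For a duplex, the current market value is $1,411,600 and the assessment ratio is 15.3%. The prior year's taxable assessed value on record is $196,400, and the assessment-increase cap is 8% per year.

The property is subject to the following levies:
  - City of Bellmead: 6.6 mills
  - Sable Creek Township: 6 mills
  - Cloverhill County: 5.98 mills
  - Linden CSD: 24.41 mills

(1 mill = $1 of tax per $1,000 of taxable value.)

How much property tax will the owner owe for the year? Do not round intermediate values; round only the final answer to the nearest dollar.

Uncapped assessed value = $1,411,600 × 0.153 = $215,974.8
Cap limit = $196,400 × 1.08 = $212,112
Taxable assessed value = min($215,974.8, $212,112) = $212,112 (cap binds)
City of Bellmead: $212,112 × 0.0066 = $1,399.9392
Sable Creek Township: $212,112 × 0.006 = $1,272.672
Cloverhill County: $212,112 × 0.00598 = $1,268.42976
Linden CSD: $212,112 × 0.02441 = $5,177.65392
Total = $9,118.69488

$9,119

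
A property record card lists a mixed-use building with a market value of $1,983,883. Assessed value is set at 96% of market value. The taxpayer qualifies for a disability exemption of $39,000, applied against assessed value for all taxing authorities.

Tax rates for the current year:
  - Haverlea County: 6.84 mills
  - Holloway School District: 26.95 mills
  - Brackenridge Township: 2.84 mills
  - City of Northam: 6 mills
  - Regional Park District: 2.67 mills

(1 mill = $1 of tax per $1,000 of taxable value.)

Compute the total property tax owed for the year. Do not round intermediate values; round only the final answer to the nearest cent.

$84,508.40

Assessed value = $1,983,883 × 0.96 = $1,904,527.68
Taxable value = $1,904,527.68 − $39,000 = $1,865,527.68
Haverlea County: $1,865,527.68 × 0.00684 = $12,760.2093312
Holloway School District: $1,865,527.68 × 0.02695 = $50,275.970976
Brackenridge Township: $1,865,527.68 × 0.00284 = $5,298.0986112
City of Northam: $1,865,527.68 × 0.006 = $11,193.16608
Regional Park District: $1,865,527.68 × 0.00267 = $4,980.9589056
Total = $12,760.2093312 + $50,275.970976 + $5,298.0986112 + $11,193.16608 + $4,980.9589056 = $84,508.403904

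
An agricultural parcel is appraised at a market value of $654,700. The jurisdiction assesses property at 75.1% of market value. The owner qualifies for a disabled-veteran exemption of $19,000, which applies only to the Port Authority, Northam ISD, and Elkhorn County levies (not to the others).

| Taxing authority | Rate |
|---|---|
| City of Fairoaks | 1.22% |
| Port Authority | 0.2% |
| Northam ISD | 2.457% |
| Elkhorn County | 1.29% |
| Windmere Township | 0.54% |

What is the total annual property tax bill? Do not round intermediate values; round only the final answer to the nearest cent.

$27,310.23

Assessed value = $654,700 × 0.751 = $491,679.7
City of Fairoaks: $491,679.7 × 0.0122 = $5,998.49234
Port Authority: ($491,679.7 − $19,000) × 0.002 = $472,679.7 × 0.002 = $945.3594
Northam ISD: ($491,679.7 − $19,000) × 0.02457 = $472,679.7 × 0.02457 = $11,613.740229
Elkhorn County: ($491,679.7 − $19,000) × 0.0129 = $472,679.7 × 0.0129 = $6,097.56813
Windmere Township: $491,679.7 × 0.0054 = $2,655.07038
Total = $27,310.230479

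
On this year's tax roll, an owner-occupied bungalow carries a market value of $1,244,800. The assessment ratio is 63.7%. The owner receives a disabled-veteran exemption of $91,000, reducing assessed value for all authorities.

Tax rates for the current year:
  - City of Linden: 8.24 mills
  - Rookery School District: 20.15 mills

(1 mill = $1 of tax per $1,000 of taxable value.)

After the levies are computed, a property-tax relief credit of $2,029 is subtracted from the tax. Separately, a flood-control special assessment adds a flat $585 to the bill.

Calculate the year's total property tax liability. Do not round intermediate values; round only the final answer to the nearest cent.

Assessed value = $1,244,800 × 0.637 = $792,937.6
Taxable value = $792,937.6 − $91,000 = $701,937.6
City of Linden: $701,937.6 × 0.00824 = $5,783.965824
Rookery School District: $701,937.6 × 0.02015 = $14,144.04264
Levies subtotal = $19,928.008464
After credit = $19,928.008464 − $2,029 = $17,899.008464
Total = $17,899.008464 + $585 = $18,484.008464

$18,484.01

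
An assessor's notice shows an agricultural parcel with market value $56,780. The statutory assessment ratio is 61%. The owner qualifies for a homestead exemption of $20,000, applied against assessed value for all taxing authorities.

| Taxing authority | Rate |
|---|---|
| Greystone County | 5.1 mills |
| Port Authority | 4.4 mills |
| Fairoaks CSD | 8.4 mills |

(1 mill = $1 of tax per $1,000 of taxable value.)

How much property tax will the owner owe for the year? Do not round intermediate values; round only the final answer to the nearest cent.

Assessed value = $56,780 × 0.61 = $34,635.8
Taxable value = $34,635.8 − $20,000 = $14,635.8
Greystone County: $14,635.8 × 0.0051 = $74.64258
Port Authority: $14,635.8 × 0.0044 = $64.39752
Fairoaks CSD: $14,635.8 × 0.0084 = $122.94072
Total = $74.64258 + $64.39752 + $122.94072 = $261.98082

$261.98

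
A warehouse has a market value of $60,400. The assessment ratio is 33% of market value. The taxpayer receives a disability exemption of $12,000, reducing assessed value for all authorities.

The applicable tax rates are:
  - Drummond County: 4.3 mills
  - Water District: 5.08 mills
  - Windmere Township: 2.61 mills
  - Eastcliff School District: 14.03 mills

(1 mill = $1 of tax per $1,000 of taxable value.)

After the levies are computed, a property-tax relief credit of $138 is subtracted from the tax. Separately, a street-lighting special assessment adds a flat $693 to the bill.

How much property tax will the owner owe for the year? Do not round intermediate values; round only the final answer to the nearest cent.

$761.39

Assessed value = $60,400 × 0.33 = $19,932
Taxable value = $19,932 − $12,000 = $7,932
Drummond County: $7,932 × 0.0043 = $34.1076
Water District: $7,932 × 0.00508 = $40.29456
Windmere Township: $7,932 × 0.00261 = $20.70252
Eastcliff School District: $7,932 × 0.01403 = $111.28596
Levies subtotal = $206.39064
After credit = $206.39064 − $138 = $68.39064
Total = $68.39064 + $693 = $761.39064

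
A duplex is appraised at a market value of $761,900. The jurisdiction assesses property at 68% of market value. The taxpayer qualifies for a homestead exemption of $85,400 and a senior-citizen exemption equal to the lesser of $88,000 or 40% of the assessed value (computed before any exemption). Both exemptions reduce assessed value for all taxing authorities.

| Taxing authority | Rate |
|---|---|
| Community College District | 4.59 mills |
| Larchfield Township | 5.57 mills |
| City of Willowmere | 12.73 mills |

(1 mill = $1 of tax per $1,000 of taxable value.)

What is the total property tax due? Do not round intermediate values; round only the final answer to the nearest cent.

Assessed value = $761,900 × 0.68 = $518,092
Senior-citizen exemption = min($88,000, 40% × $518,092) = min($88,000, $207,236.8) = $88,000 (dollar cap binds)
Taxable value = $518,092 − $85,400 − $88,000 = $344,692
Community College District: $344,692 × 0.00459 = $1,582.13628
Larchfield Township: $344,692 × 0.00557 = $1,919.93444
City of Willowmere: $344,692 × 0.01273 = $4,387.92916
Total = $7,889.99988

$7,890.00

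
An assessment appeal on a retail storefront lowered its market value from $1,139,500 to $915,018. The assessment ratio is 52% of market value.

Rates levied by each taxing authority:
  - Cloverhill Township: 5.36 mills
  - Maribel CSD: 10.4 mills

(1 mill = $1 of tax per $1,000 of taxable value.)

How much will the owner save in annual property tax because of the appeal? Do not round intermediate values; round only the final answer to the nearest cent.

$1,839.67

Old assessed value = $1,139,500 × 0.52 = $592,540
New assessed value = $915,018 × 0.52 = $475,809.36
Combined rate = 0.00536 + 0.0104 = 0.01576
Old tax = $592,540 × 0.01576 = $9,338.4304
New tax = $475,809.36 × 0.01576 = $7,498.7555136
Reduction = $9,338.4304 − $7,498.7555136 = $1,839.6748864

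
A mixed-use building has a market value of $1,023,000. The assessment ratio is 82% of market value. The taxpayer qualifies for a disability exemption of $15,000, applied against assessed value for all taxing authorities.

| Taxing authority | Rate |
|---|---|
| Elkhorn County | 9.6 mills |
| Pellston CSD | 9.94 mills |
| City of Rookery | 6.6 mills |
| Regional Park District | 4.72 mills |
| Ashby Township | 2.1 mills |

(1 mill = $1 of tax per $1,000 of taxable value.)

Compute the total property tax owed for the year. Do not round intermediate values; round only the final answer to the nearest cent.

Assessed value = $1,023,000 × 0.82 = $838,860
Taxable value = $838,860 − $15,000 = $823,860
Elkhorn County: $823,860 × 0.0096 = $7,909.056
Pellston CSD: $823,860 × 0.00994 = $8,189.1684
City of Rookery: $823,860 × 0.0066 = $5,437.476
Regional Park District: $823,860 × 0.00472 = $3,888.6192
Ashby Township: $823,860 × 0.0021 = $1,730.106
Total = $7,909.056 + $8,189.1684 + $5,437.476 + $3,888.6192 + $1,730.106 = $27,154.4256

$27,154.43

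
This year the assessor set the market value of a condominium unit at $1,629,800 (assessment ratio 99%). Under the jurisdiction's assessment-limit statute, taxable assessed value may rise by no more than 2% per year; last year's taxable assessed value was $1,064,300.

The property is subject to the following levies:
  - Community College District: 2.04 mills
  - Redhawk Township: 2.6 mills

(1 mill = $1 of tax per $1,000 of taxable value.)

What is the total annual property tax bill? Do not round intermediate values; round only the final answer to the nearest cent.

Uncapped assessed value = $1,629,800 × 0.99 = $1,613,502
Cap limit = $1,064,300 × 1.02 = $1,085,586
Taxable assessed value = min($1,613,502, $1,085,586) = $1,085,586 (cap binds)
Community College District: $1,085,586 × 0.00204 = $2,214.59544
Redhawk Township: $1,085,586 × 0.0026 = $2,822.5236
Total = $5,037.11904

$5,037.12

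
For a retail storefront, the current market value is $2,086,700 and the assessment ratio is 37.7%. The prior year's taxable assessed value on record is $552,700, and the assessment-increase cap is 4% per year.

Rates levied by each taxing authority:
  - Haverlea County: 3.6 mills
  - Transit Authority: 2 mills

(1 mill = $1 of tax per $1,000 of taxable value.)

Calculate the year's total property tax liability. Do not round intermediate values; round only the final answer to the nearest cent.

$3,218.92

Uncapped assessed value = $2,086,700 × 0.377 = $786,685.9
Cap limit = $552,700 × 1.04 = $574,808
Taxable assessed value = min($786,685.9, $574,808) = $574,808 (cap binds)
Haverlea County: $574,808 × 0.0036 = $2,069.3088
Transit Authority: $574,808 × 0.002 = $1,149.616
Total = $3,218.9248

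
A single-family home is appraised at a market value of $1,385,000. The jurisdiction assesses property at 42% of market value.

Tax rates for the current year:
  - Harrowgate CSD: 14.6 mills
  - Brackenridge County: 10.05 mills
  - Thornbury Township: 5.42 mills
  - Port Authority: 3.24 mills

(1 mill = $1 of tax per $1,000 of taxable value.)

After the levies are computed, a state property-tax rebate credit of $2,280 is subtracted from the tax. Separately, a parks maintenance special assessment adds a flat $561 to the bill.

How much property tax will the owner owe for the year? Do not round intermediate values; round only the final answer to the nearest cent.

$17,657.43

Assessed value = $1,385,000 × 0.42 = $581,700
Harrowgate CSD: $581,700 × 0.0146 = $8,492.82
Brackenridge County: $581,700 × 0.01005 = $5,846.085
Thornbury Township: $581,700 × 0.00542 = $3,152.814
Port Authority: $581,700 × 0.00324 = $1,884.708
Levies subtotal = $19,376.427
After credit = $19,376.427 − $2,280 = $17,096.427
Total = $17,096.427 + $561 = $17,657.427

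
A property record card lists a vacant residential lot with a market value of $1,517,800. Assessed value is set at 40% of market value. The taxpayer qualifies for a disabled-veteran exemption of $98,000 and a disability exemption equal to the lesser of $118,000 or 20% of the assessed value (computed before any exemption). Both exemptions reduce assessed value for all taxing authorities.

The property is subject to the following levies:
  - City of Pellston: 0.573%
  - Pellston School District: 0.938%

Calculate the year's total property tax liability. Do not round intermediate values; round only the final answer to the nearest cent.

Assessed value = $1,517,800 × 0.4 = $607,120
Disability exemption = min($118,000, 20% × $607,120) = min($118,000, $121,424) = $118,000 (dollar cap binds)
Taxable value = $607,120 − $98,000 − $118,000 = $391,120
City of Pellston: $391,120 × 0.00573 = $2,241.1176
Pellston School District: $391,120 × 0.00938 = $3,668.7056
Total = $5,909.8232

$5,909.82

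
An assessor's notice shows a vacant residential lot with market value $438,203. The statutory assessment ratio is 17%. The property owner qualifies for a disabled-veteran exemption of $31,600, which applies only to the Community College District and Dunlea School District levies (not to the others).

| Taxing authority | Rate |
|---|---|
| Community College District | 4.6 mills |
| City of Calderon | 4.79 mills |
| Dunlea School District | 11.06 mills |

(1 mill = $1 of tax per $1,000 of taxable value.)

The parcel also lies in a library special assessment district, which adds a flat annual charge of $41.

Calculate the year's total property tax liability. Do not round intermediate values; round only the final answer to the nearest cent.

$1,069.56

Assessed value = $438,203 × 0.17 = $74,494.51
Community College District: ($74,494.51 − $31,600) × 0.0046 = $42,894.51 × 0.0046 = $197.314746
City of Calderon: $74,494.51 × 0.00479 = $356.8287029
Dunlea School District: ($74,494.51 − $31,600) × 0.01106 = $42,894.51 × 0.01106 = $474.4132806
Levies subtotal = $1,028.5567295
Total = $1,028.5567295 + $41 = $1,069.5567295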